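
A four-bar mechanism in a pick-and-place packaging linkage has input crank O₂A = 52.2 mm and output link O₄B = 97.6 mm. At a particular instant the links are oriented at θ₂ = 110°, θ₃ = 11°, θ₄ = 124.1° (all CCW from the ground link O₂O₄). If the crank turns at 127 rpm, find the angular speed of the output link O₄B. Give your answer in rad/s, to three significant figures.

7.64

ω₂ = 13.3 rad/s (from 127 rpm).
Differentiating the loop-closure r₂e^{iθ₂}+r₃e^{iθ₃}=r₁+r₄e^{iθ₄} gives r₂ω₂e^{iθ₂}+r₃ω₃e^{iθ₃}=r₄ω₄e^{iθ₄}.
Eliminating the other unknown: ω₄ = r₂ω₂ sin(θ₂−θ₃) / [r₄ sin(θ₄−θ₃)].
Numerator sine = +0.98769; denominator sine = +0.91982.
Result = 0.0522·13.3·(+0.98769) / (0.0976·(+0.91982)) = +7.6378 rad/s; magnitude 7.6378 rad/s.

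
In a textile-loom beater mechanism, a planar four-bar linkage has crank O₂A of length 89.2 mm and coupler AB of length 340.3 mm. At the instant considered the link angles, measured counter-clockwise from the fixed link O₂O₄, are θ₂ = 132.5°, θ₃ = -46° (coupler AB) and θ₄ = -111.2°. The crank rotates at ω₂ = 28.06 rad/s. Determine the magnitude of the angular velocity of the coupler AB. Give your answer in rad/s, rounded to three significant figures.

ω₂ = 28.06 rad/s
Differentiating the loop-closure r₂e^{iθ₂}+r₃e^{iθ₃}=r₁+r₄e^{iθ₄} gives r₂ω₂e^{iθ₂}+r₃ω₃e^{iθ₃}=r₄ω₄e^{iθ₄}.
Eliminating the other unknown: ω₃ = r₂ω₂ sin(θ₄−θ₂) / [r₃ sin(θ₃−θ₄)].
Numerator sine = +0.89649; denominator sine = +0.90778.
Result = 0.0892·28.06·(+0.89649) / (0.3403·(+0.90778)) = +7.2636 rad/s; magnitude 7.2636 rad/s.

7.26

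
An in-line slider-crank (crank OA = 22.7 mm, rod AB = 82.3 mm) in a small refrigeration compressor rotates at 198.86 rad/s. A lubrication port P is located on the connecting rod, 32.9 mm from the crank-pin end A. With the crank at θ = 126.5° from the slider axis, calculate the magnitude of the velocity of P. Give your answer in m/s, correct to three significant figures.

ω = 198.9 rad/s.  Crank-pin speed |V_A| = rω = 4.5141 m/s, perpendicular to OA.
Rod angle: sinφ = −(r/L) sinθ ⇒ φ = -12.810°; ω_rod = −rω cosθ/√(L²−r²sin²θ) = +33.459 rad/s.
V_P = V_A + ω_rod × AP, with AP = 0.0329 m along the rod.
Components: V_Px = −rω sinθ − a·ω_rod·sinφ = -3.3846 m/s;  V_Py = rω cosθ + a·ω_rod·cosφ = -1.6117 m/s.
|V_P| = √(V_Px² + V_Py²) = 3.7488 m/s.

3.75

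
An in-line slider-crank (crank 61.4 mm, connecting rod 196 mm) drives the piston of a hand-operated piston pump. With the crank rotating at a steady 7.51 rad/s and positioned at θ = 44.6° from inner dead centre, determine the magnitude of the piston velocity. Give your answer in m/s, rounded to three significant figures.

0.398

ω = 7.51 rad/s
For an in-line slider-crank, x = r cosθ + √(L² − r² sin²θ), so v = −rω sinθ·[1 + r cosθ/√(L² − r² sin²θ)].
With r = 0.0614 m, L = 0.196 m, θ = 44.6°: √(L² − r² sin²θ) = 0.1912 m.
v = −0.0614·7.51·0.70215·[1 + 0.0614·0.71203/0.1912] = -0.3978 m/s.
|v| = 0.3978 m/s.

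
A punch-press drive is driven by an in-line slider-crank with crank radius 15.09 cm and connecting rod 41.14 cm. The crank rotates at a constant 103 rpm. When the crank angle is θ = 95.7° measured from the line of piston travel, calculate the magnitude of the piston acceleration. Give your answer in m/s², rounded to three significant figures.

ω = 2π·103/60 = 10.79 rad/s
x(θ) = r cosθ + √(L² − r² sin²θ); with ω constant, a = ω²·d²x/dθ².
d²x/dθ² = −r cosθ − r²(cos2θ)/√u − r⁴ sin²2θ/(4u^{3/2}),  u = L² − r² sin²θ = 0.146704 m².
Substituting r = 0.1509 m, L = 0.4114 m, θ = 95.7°: d²x/dθ² = +0.073175 m.
a = ω²·d²x/dθ² = (10.79)²·(+0.073175) = +8.5132 m/s²;  |a| = 8.5132 m/s².

8.51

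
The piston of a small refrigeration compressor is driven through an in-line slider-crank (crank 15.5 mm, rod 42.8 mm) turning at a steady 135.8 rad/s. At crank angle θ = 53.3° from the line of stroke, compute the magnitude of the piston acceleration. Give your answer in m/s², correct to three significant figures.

143

ω = 135.8 rad/s
x(θ) = r cosθ + √(L² − r² sin²θ); with ω constant, a = ω²·d²x/dθ².
d²x/dθ² = −r cosθ − r²(cos2θ)/√u − r⁴ sin²2θ/(4u^{3/2}),  u = L² − r² sin²θ = 0.0016774 m².
Substituting r = 0.0155 m, L = 0.0428 m, θ = 53.3°: d²x/dθ² = -0.0077802 m.
a = ω²·d²x/dθ² = (135.8)²·(-0.0077802) = -143.48 m/s²;  |a| = 143.48 m/s².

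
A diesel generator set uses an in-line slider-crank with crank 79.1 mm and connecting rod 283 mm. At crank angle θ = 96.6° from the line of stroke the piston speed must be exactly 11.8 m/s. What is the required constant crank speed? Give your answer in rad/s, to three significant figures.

155

For an in-line slider-crank, |v_piston| = rω|sinθ|·[1 + r cosθ/√(L² − r² sin²θ)].
With r = 0.0791 m, L = 0.283 m, θ = 96.6°: the bracketed kinematic factor |dx/dθ| = 0.075948 m.
ω = v/|dx/dθ| = 11.8/0.075948 = 155.37 rad/s.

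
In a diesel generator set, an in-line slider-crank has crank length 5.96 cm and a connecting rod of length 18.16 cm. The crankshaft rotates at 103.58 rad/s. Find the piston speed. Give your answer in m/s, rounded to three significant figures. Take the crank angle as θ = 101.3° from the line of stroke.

5.64

ω = 103.6 rad/s
For an in-line slider-crank, x = r cosθ + √(L² − r² sin²θ), so v = −rω sinθ·[1 + r cosθ/√(L² − r² sin²θ)].
With r = 0.0596 m, L = 0.1816 m, θ = 101.3°: √(L² − r² sin²θ) = 0.17194 m.
v = −0.0596·103.6·0.98061·[1 + 0.0596·-0.19595/0.17194] = -5.6425 m/s.
|v| = 5.6425 m/s.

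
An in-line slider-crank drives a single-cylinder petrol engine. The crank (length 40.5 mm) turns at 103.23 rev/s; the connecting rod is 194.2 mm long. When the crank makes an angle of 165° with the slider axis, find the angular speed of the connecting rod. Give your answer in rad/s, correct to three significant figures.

ω = 648.6 rad/s (converted from 103.23 rev/s).
The rod makes angle φ with the slider axis where L sinφ = r sinθ; differentiating, L cosφ·φ̇ = r ω cosθ.
L cosφ = √(L² − r² sin²θ) = 0.19392 m.
|ω_rod| = r ω |cosθ| / √(L² − r² sin²θ) = 0.0405·648.6·0.96593/0.19392 = 130.85 rad/s.

131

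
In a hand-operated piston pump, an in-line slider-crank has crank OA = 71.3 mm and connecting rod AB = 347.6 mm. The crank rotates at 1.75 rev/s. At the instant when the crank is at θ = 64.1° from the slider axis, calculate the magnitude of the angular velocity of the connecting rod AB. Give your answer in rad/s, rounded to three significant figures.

1.00

ω = 11 rad/s (converted from 1.75 rev/s).
The rod makes angle φ with the slider axis where L sinφ = r sinθ; differentiating, L cosφ·φ̇ = r ω cosθ.
L cosφ = √(L² − r² sin²θ) = 0.34163 m.
|ω_rod| = r ω |cosθ| / √(L² − r² sin²θ) = 0.0713·11·0.43680/0.34163 = 1.0024 rad/s.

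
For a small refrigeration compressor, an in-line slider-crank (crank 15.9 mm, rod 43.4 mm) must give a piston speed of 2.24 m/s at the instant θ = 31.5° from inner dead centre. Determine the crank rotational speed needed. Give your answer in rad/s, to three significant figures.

205

For an in-line slider-crank, |v_piston| = rω|sinθ|·[1 + r cosθ/√(L² − r² sin²θ)].
With r = 0.0159 m, L = 0.0434 m, θ = 31.5°: the bracketed kinematic factor |dx/dθ| = 0.010952 m.
ω = v/|dx/dθ| = 2.24/0.010952 = 204.53 rad/s.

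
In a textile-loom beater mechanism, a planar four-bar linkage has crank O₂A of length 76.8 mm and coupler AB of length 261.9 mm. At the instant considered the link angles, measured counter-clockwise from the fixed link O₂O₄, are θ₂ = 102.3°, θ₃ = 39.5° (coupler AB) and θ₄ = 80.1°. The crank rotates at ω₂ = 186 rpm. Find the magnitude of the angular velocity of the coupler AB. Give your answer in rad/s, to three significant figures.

ω₂ = 19.48 rad/s (from 186 rpm).
Differentiating the loop-closure r₂e^{iθ₂}+r₃e^{iθ₃}=r₁+r₄e^{iθ₄} gives r₂ω₂e^{iθ₂}+r₃ω₃e^{iθ₃}=r₄ω₄e^{iθ₄}.
Eliminating the other unknown: ω₃ = r₂ω₂ sin(θ₄−θ₂) / [r₃ sin(θ₃−θ₄)].
Numerator sine = -0.37784; denominator sine = -0.65077.
Result = 0.0768·19.48·(-0.37784) / (0.2619·(-0.65077)) = +3.3162 rad/s; magnitude 3.3162 rad/s.

3.32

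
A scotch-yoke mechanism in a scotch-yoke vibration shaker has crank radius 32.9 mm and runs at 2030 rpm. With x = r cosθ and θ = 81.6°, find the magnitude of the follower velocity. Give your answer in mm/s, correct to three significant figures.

6920

ω = 212.6 rad/s (from 2030 rpm).
x = r cosθ ⇒ ẋ = −rω sinθ.
|v| = rω|sinθ| = 0.0329·212.6·|sin 81.6°| = 6.9189 m/s = 6918.9 mm/s.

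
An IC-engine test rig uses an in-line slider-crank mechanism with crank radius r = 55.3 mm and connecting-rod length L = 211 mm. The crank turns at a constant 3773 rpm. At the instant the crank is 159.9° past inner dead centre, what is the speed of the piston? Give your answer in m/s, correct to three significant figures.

5.65

ω = 2π·3773/60 = 395.1 rad/s
For an in-line slider-crank, x = r cosθ + √(L² − r² sin²θ), so v = −rω sinθ·[1 + r cosθ/√(L² − r² sin²θ)].
With r = 0.0553 m, L = 0.211 m, θ = 159.9°: √(L² − r² sin²θ) = 0.21014 m.
v = −0.0553·395.1·0.34366·[1 + 0.0553·-0.93909/0.21014] = -5.6532 m/s.
|v| = 5.6532 m/s.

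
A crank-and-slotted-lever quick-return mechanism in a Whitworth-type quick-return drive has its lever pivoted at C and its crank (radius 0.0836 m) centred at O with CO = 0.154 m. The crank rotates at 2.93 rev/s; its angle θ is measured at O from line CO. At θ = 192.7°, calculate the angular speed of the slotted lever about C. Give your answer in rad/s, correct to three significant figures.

ω = 18.41 rad/s (from 2.93 rev/s).
Crank pin A relative to C: A = (d + r cosθ, r sinθ); lever angle φ = atan2(r sinθ, d + r cosθ).
Differentiating tanφ: φ̇ = rω(d cosθ + r)/(d² + r² + 2dr cosθ).
d² + r² + 2dr cosθ = |CA|² = 0.00558612 m²;  d cosθ + r = -0.066632 m.
|ω_lever| = |0.0836·18.41·-0.066632| / 0.00558612 = 18.358 rad/s.

18.4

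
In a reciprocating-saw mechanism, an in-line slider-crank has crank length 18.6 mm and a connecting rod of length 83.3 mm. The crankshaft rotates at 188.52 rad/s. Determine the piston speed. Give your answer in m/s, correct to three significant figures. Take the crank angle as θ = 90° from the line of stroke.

3.51

ω = 188.5 rad/s
For an in-line slider-crank, x = r cosθ + √(L² − r² sin²θ), so v = −rω sinθ·[1 + r cosθ/√(L² − r² sin²θ)].
With r = 0.0186 m, L = 0.0833 m, θ = 90°: √(L² − r² sin²θ) = 0.081197 m.
v = −0.0186·188.5·1.00000·[1 + 0.0186·0.00000/0.081197] = -3.5065 m/s.
|v| = 3.5065 m/s.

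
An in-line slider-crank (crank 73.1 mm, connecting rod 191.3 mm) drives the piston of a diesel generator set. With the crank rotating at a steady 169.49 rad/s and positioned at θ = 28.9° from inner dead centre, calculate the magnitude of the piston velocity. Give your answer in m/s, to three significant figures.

ω = 169.5 rad/s
For an in-line slider-crank, x = r cosθ + √(L² − r² sin²θ), so v = −rω sinθ·[1 + r cosθ/√(L² − r² sin²θ)].
With r = 0.0731 m, L = 0.1913 m, θ = 28.9°: √(L² − r² sin²θ) = 0.18801 m.
v = −0.0731·169.5·0.48328·[1 + 0.0731·0.87546/0.18801] = -8.0259 m/s.
|v| = 8.0259 m/s.

8.03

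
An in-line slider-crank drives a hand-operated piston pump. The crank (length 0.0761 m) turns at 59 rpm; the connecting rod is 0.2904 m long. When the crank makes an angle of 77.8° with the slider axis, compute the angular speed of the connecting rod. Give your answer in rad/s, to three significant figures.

0.354

ω = 6.178 rad/s (converted from 59 rpm).
The rod makes angle φ with the slider axis where L sinφ = r sinθ; differentiating, L cosφ·φ̇ = r ω cosθ.
L cosφ = √(L² − r² sin²θ) = 0.28071 m.
|ω_rod| = r ω |cosθ| / √(L² − r² sin²θ) = 0.0761·6.178·0.21132/0.28071 = 0.35396 rad/s.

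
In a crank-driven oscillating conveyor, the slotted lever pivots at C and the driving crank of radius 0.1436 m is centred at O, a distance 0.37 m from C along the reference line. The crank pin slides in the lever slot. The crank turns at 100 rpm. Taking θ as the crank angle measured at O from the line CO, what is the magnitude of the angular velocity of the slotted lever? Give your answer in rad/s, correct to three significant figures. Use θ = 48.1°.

2.57

ω = 10.47 rad/s (from 100 rpm).
Crank pin A relative to C: A = (d + r cosθ, r sinθ); lever angle φ = atan2(r sinθ, d + r cosθ).
Differentiating tanφ: φ̇ = rω(d cosθ + r)/(d² + r² + 2dr cosθ).
d² + r² + 2dr cosθ = |CA|² = 0.228488 m²;  d cosθ + r = +0.3907 m.
|ω_lever| = |0.1436·10.47·+0.3907| / 0.228488 = 2.5714 rad/s.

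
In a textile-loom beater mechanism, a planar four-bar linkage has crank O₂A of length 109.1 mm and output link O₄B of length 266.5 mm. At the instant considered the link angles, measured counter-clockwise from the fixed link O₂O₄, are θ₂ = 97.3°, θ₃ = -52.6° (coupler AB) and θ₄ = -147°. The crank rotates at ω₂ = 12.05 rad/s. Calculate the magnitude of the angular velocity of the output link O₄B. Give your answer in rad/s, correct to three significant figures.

2.48

ω₂ = 12.05 rad/s
Differentiating the loop-closure r₂e^{iθ₂}+r₃e^{iθ₃}=r₁+r₄e^{iθ₄} gives r₂ω₂e^{iθ₂}+r₃ω₃e^{iθ₃}=r₄ω₄e^{iθ₄}.
Eliminating the other unknown: ω₄ = r₂ω₂ sin(θ₂−θ₃) / [r₄ sin(θ₄−θ₃)].
Numerator sine = +0.50151; denominator sine = -0.99705.
Result = 0.1091·12.05·(+0.50151) / (0.2665·(-0.99705)) = -2.4813 rad/s; magnitude 2.4813 rad/s.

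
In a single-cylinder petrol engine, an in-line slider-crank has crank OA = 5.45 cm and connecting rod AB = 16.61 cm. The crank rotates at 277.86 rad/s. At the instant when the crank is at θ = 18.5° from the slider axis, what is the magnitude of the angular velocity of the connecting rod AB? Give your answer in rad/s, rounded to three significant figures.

ω = 277.9 rad/s
The rod makes angle φ with the slider axis where L sinφ = r sinθ; differentiating, L cosφ·φ̇ = r ω cosθ.
L cosφ = √(L² − r² sin²θ) = 0.1652 m.
|ω_rod| = r ω |cosθ| / √(L² − r² sin²θ) = 0.0545·277.9·0.94832/0.1652 = 86.931 rad/s.

86.9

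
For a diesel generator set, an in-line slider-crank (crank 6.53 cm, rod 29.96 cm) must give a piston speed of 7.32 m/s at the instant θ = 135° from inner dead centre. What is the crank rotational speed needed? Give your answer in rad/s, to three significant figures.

For an in-line slider-crank, |v_piston| = rω|sinθ|·[1 + r cosθ/√(L² − r² sin²θ)].
With r = 0.0653 m, L = 0.2996 m, θ = 135°: the bracketed kinematic factor |dx/dθ| = 0.038972 m.
ω = v/|dx/dθ| = 7.32/0.038972 = 187.83 rad/s.

188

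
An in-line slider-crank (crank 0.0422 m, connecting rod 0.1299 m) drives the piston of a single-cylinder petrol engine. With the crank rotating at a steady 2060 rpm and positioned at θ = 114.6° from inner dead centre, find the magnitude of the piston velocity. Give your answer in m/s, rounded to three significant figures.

ω = 2π·2060/60 = 215.7 rad/s
For an in-line slider-crank, x = r cosθ + √(L² − r² sin²θ), so v = −rω sinθ·[1 + r cosθ/√(L² − r² sin²θ)].
With r = 0.0422 m, L = 0.1299 m, θ = 114.6°: √(L² − r² sin²θ) = 0.1241 m.
v = −0.0422·215.7·0.90924·[1 + 0.0422·-0.41628/0.1241] = -7.1056 m/s.
|v| = 7.1056 m/s.

7.11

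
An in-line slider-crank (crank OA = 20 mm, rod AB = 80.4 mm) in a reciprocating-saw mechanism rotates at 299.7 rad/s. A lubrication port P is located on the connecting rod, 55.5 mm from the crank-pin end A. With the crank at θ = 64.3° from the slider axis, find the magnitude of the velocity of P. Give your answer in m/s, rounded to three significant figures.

ω = 299.7 rad/s.  Crank-pin speed |V_A| = rω = 5.994 m/s, perpendicular to OA.
Rod angle: sinφ = −(r/L) sinθ ⇒ φ = -12.953°; ω_rod = −rω cosθ/√(L²−r²sin²θ) = -33.174 rad/s.
V_P = V_A + ω_rod × AP, with AP = 0.0555 m along the rod.
Components: V_Px = −rω sinθ − a·ω_rod·sinφ = -5.8138 m/s;  V_Py = rω cosθ + a·ω_rod·cosφ = +0.80502 m/s.
|V_P| = √(V_Px² + V_Py²) = 5.8692 m/s.

5.87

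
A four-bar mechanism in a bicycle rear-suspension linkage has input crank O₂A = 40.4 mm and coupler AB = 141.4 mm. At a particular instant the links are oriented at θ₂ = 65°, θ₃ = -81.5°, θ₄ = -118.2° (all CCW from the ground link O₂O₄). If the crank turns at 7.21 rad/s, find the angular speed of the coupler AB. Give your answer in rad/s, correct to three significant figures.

ω₂ = 7.21 rad/s
Differentiating the loop-closure r₂e^{iθ₂}+r₃e^{iθ₃}=r₁+r₄e^{iθ₄} gives r₂ω₂e^{iθ₂}+r₃ω₃e^{iθ₃}=r₄ω₄e^{iθ₄}.
Eliminating the other unknown: ω₃ = r₂ω₂ sin(θ₄−θ₂) / [r₃ sin(θ₃−θ₄)].
Numerator sine = +0.05582; denominator sine = +0.59763.
Result = 0.0404·7.21·(+0.05582) / (0.1414·(+0.59763)) = +0.19242 rad/s; magnitude 0.19242 rad/s.

0.192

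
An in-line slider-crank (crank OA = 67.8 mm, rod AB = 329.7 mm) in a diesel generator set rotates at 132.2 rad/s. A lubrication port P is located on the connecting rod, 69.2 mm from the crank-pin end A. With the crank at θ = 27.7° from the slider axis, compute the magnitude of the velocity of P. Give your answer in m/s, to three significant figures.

7.62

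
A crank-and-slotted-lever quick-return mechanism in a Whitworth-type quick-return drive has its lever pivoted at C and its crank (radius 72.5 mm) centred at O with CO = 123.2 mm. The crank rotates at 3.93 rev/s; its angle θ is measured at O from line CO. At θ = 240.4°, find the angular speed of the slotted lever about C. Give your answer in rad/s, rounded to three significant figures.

ω = 24.69 rad/s (from 3.93 rev/s).
Crank pin A relative to C: A = (d + r cosθ, r sinθ); lever angle φ = atan2(r sinθ, d + r cosθ).
Differentiating tanφ: φ̇ = rω(d cosθ + r)/(d² + r² + 2dr cosθ).
d² + r² + 2dr cosθ = |CA|² = 0.0116107 m²;  d cosθ + r = +0.011646 m.
|ω_lever| = |0.0725·24.69·+0.011646| / 0.0116107 = 1.7957 rad/s.

1.80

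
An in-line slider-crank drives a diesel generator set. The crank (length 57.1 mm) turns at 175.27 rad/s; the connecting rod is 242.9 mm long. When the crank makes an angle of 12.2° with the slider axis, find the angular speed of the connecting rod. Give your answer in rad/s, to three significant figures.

40.3

ω = 175.3 rad/s
The rod makes angle φ with the slider axis where L sinφ = r sinθ; differentiating, L cosφ·φ̇ = r ω cosθ.
L cosφ = √(L² − r² sin²θ) = 0.2426 m.
|ω_rod| = r ω |cosθ| / √(L² − r² sin²θ) = 0.0571·175.3·0.97742/0.2426 = 40.321 rad/s.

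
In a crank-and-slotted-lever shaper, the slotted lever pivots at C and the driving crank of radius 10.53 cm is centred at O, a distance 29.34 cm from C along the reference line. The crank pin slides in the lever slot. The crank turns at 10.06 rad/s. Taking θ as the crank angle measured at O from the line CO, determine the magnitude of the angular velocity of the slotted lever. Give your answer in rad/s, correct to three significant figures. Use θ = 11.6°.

ω = 10.06 rad/s
Crank pin A relative to C: A = (d + r cosθ, r sinθ); lever angle φ = atan2(r sinθ, d + r cosθ).
Differentiating tanφ: φ̇ = rω(d cosθ + r)/(d² + r² + 2dr cosθ).
d² + r² + 2dr cosθ = |CA|² = 0.1577 m²;  d cosθ + r = +0.39271 m.
|ω_lever| = |0.1053·10.06·+0.39271| / 0.1577 = 2.6379 rad/s.

2.64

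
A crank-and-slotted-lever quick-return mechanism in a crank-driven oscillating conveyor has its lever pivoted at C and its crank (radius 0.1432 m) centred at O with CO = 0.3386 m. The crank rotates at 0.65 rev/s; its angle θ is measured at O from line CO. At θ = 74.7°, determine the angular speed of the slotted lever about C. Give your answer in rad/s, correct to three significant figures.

0.846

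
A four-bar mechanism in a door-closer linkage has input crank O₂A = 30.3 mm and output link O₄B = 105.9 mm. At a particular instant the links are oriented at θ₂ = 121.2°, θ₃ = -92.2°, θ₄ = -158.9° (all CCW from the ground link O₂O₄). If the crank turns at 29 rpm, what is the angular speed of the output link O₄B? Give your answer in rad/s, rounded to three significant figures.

ω₂ = 3.037 rad/s (from 29 rpm).
Differentiating the loop-closure r₂e^{iθ₂}+r₃e^{iθ₃}=r₁+r₄e^{iθ₄} gives r₂ω₂e^{iθ₂}+r₃ω₃e^{iθ₃}=r₄ω₄e^{iθ₄}.
Eliminating the other unknown: ω₄ = r₂ω₂ sin(θ₂−θ₃) / [r₄ sin(θ₄−θ₃)].
Numerator sine = -0.55048; denominator sine = -0.91845.
Result = 0.0303·3.037·(-0.55048) / (0.1059·(-0.91845)) = +0.52079 rad/s; magnitude 0.52079 rad/s.

0.521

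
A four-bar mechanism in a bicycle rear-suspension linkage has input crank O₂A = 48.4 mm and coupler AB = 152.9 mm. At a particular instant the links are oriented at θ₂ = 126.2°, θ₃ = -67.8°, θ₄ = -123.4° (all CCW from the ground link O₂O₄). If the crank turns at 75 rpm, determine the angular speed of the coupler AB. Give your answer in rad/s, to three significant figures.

2.82

ω₂ = 7.854 rad/s (from 75 rpm).
Differentiating the loop-closure r₂e^{iθ₂}+r₃e^{iθ₃}=r₁+r₄e^{iθ₄} gives r₂ω₂e^{iθ₂}+r₃ω₃e^{iθ₃}=r₄ω₄e^{iθ₄}.
Eliminating the other unknown: ω₃ = r₂ω₂ sin(θ₄−θ₂) / [r₃ sin(θ₃−θ₄)].
Numerator sine = +0.93728; denominator sine = +0.82511.
Result = 0.0484·7.854·(+0.93728) / (0.1529·(+0.82511)) = +2.8241 rad/s; magnitude 2.8241 rad/s.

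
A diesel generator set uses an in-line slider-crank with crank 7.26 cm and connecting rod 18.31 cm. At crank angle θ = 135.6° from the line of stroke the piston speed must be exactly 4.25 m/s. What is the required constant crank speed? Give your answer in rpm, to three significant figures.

1130

For an in-line slider-crank, |v_piston| = rω|sinθ|·[1 + r cosθ/√(L² − r² sin²θ)].
With r = 0.0726 m, L = 0.1831 m, θ = 135.6°: the bracketed kinematic factor |dx/dθ| = 0.035818 m.
ω = v/|dx/dθ| = 4.25/0.035818 = 118.66 rad/s.
N = 60ω/(2π) = 1133.1 rpm.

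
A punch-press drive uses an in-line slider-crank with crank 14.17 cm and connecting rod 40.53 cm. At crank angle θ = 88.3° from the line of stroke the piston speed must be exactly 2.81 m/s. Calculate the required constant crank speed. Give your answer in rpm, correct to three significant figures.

187

For an in-line slider-crank, |v_piston| = rω|sinθ|·[1 + r cosθ/√(L² − r² sin²θ)].
With r = 0.1417 m, L = 0.4053 m, θ = 88.3°: the bracketed kinematic factor |dx/dθ| = 0.14321 m.
ω = v/|dx/dθ| = 2.81/0.14321 = 19.622 rad/s.
N = 60ω/(2π) = 187.38 rpm.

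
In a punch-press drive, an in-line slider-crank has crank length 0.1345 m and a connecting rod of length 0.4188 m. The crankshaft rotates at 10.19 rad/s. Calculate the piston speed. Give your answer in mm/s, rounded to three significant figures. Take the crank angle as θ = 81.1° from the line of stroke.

ω = 10.19 rad/s
For an in-line slider-crank, x = r cosθ + √(L² − r² sin²θ), so v = −rω sinθ·[1 + r cosθ/√(L² − r² sin²θ)].
With r = 0.1345 m, L = 0.4188 m, θ = 81.1°: √(L² − r² sin²θ) = 0.39716 m.
v = −0.1345·10.19·0.98796·[1 + 0.1345·0.15471/0.39716] = -1.425 m/s.
|v| = 1.425 m/s = 1425 mm/s.

1420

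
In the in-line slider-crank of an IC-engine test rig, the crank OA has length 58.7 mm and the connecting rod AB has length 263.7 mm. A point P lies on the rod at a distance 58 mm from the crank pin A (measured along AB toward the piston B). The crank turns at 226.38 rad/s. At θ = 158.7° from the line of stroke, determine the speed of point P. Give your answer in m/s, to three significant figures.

10.7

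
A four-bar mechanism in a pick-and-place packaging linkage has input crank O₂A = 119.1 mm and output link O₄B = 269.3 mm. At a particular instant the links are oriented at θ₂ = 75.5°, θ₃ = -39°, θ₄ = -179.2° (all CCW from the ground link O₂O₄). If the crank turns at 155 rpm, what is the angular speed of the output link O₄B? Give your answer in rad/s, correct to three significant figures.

ω₂ = 16.23 rad/s (from 155 rpm).
Differentiating the loop-closure r₂e^{iθ₂}+r₃e^{iθ₃}=r₁+r₄e^{iθ₄} gives r₂ω₂e^{iθ₂}+r₃ω₃e^{iθ₃}=r₄ω₄e^{iθ₄}.
Eliminating the other unknown: ω₄ = r₂ω₂ sin(θ₂−θ₃) / [r₄ sin(θ₄−θ₃)].
Numerator sine = +0.90996; denominator sine = -0.64011.
Result = 0.1191·16.23·(+0.90996) / (0.2693·(-0.64011)) = -10.205 rad/s; magnitude 10.205 rad/s.

10.2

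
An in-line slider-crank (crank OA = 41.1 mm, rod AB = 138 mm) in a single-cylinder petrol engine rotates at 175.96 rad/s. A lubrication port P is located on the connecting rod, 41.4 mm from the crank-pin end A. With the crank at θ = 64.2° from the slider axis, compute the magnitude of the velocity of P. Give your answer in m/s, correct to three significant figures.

7.12

ω = 176 rad/s.  Crank-pin speed |V_A| = rω = 7.232 m/s, perpendicular to OA.
Rod angle: sinφ = −(r/L) sinθ ⇒ φ = -15.554°; ω_rod = −rω cosθ/√(L²−r²sin²θ) = -23.675 rad/s.
V_P = V_A + ω_rod × AP, with AP = 0.0414 m along the rod.
Components: V_Px = −rω sinθ − a·ω_rod·sinφ = -6.7739 m/s;  V_Py = rω cosθ + a·ω_rod·cosφ = +2.2033 m/s.
|V_P| = √(V_Px² + V_Py²) = 7.1232 m/s.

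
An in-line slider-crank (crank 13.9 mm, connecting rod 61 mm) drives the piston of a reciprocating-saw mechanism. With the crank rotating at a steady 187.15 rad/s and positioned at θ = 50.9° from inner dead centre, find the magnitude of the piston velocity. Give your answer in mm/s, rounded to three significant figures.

2310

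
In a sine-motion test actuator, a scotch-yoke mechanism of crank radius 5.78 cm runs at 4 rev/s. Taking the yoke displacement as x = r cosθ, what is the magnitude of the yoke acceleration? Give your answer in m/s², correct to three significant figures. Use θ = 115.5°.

15.7

ω = 25.13 rad/s (from 4 rev/s).
x = r cosθ ⇒ ẍ = −rω² cosθ (ω constant).
|a| = rω²|cosθ| = 0.0578·(25.13)²·|cos 115.5°| = 15.718 m/s².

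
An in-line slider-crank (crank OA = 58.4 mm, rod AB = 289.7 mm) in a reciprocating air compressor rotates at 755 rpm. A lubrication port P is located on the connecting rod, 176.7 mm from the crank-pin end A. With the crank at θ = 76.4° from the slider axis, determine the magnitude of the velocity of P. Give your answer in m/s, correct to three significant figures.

ω = 79.06 rad/s.  Crank-pin speed |V_A| = rω = 4.6173 m/s, perpendicular to OA.
Rod angle: sinφ = −(r/L) sinθ ⇒ φ = -11.299°; ω_rod = −rω cosθ/√(L²−r²sin²θ) = -3.8218 rad/s.
V_P = V_A + ω_rod × AP, with AP = 0.1767 m along the rod.
Components: V_Px = −rω sinθ − a·ω_rod·sinφ = -4.6202 m/s;  V_Py = rω cosθ + a·ω_rod·cosφ = +0.4235 m/s.
|V_P| = √(V_Px² + V_Py²) = 4.6395 m/s.

4.64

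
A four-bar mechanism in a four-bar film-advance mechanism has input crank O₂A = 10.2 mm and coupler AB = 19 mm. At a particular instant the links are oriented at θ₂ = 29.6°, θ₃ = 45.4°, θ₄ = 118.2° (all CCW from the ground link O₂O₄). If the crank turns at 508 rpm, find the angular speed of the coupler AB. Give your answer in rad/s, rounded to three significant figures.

ω₂ = 53.2 rad/s (from 508 rpm).
Differentiating the loop-closure r₂e^{iθ₂}+r₃e^{iθ₃}=r₁+r₄e^{iθ₄} gives r₂ω₂e^{iθ₂}+r₃ω₃e^{iθ₃}=r₄ω₄e^{iθ₄}.
Eliminating the other unknown: ω₃ = r₂ω₂ sin(θ₄−θ₂) / [r₃ sin(θ₃−θ₄)].
Numerator sine = +0.99970; denominator sine = -0.95528.
Result = 0.0102·53.2·(+0.99970) / (0.019·(-0.95528)) = -29.887 rad/s; magnitude 29.887 rad/s.

29.9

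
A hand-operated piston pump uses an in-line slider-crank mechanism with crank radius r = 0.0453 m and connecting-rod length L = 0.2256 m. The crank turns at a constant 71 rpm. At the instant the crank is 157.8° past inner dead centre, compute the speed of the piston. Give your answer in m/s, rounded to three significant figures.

ω = 2π·71/60 = 7.435 rad/s
For an in-line slider-crank, x = r cosθ + √(L² − r² sin²θ), so v = −rω sinθ·[1 + r cosθ/√(L² − r² sin²θ)].
With r = 0.0453 m, L = 0.2256 m, θ = 157.8°: √(L² − r² sin²θ) = 0.22495 m.
v = −0.0453·7.435·0.37784·[1 + 0.0453·-0.92587/0.22495] = -0.10353 m/s.
|v| = 0.10353 m/s.

0.104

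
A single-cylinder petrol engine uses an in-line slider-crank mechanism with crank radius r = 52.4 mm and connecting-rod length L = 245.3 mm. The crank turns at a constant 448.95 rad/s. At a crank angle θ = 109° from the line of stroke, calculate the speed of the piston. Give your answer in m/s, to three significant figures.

20.7

ω = 448.9 rad/s
For an in-line slider-crank, x = r cosθ + √(L² − r² sin²θ), so v = −rω sinθ·[1 + r cosθ/√(L² − r² sin²θ)].
With r = 0.0524 m, L = 0.2453 m, θ = 109°: √(L² − r² sin²θ) = 0.24024 m.
v = −0.0524·448.9·0.94552·[1 + 0.0524·-0.32557/0.24024] = -20.664 m/s.
|v| = 20.664 m/s.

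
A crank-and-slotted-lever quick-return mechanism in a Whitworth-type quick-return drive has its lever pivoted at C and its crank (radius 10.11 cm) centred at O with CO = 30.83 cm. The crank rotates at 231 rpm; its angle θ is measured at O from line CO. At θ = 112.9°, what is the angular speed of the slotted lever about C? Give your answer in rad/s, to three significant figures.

ω = 24.19 rad/s (from 231 rpm).
Crank pin A relative to C: A = (d + r cosθ, r sinθ); lever angle φ = atan2(r sinθ, d + r cosθ).
Differentiating tanφ: φ̇ = rω(d cosθ + r)/(d² + r² + 2dr cosθ).
d² + r² + 2dr cosθ = |CA|² = 0.0810128 m²;  d cosθ + r = -0.018867 m.
|ω_lever| = |0.1011·24.19·-0.018867| / 0.0810128 = 0.56956 rad/s.

0.570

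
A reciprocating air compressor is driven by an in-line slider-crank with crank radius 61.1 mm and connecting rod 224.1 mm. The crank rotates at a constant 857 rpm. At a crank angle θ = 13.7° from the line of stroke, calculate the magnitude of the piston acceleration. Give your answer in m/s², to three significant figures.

598

ω = 2π·857/60 = 89.74 rad/s
x(θ) = r cosθ + √(L² − r² sin²θ); with ω constant, a = ω²·d²x/dθ².
d²x/dθ² = −r cosθ − r²(cos2θ)/√u − r⁴ sin²2θ/(4u^{3/2}),  u = L² − r² sin²θ = 0.0500114 m².
Substituting r = 0.0611 m, L = 0.2241 m, θ = 13.7°: d²x/dθ² = -0.074248 m.
a = ω²·d²x/dθ² = (89.74)²·(-0.074248) = -598.01 m/s²;  |a| = 598.01 m/s².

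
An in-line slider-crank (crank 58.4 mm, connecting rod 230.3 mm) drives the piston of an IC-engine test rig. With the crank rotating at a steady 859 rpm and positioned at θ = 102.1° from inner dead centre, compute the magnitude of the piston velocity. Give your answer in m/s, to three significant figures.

4.85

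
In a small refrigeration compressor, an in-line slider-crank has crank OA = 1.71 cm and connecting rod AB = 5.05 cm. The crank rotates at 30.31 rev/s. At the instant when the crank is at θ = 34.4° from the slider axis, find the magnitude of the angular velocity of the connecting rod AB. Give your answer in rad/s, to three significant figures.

54.2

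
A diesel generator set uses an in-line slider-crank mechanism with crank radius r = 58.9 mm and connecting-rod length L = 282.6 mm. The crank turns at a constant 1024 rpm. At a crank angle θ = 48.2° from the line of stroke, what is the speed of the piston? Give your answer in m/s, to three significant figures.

5.37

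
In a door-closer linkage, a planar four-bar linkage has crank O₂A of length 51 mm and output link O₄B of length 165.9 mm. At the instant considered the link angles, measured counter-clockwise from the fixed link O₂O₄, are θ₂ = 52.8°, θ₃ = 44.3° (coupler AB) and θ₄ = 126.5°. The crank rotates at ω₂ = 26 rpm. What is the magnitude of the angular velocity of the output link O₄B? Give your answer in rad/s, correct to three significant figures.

ω₂ = 2.723 rad/s (from 26 rpm).
Differentiating the loop-closure r₂e^{iθ₂}+r₃e^{iθ₃}=r₁+r₄e^{iθ₄} gives r₂ω₂e^{iθ₂}+r₃ω₃e^{iθ₃}=r₄ω₄e^{iθ₄}.
Eliminating the other unknown: ω₄ = r₂ω₂ sin(θ₂−θ₃) / [r₄ sin(θ₄−θ₃)].
Numerator sine = +0.14781; denominator sine = +0.99075.
Result = 0.051·2.723·(+0.14781) / (0.1659·(+0.99075)) = +0.12487 rad/s; magnitude 0.12487 rad/s.

0.125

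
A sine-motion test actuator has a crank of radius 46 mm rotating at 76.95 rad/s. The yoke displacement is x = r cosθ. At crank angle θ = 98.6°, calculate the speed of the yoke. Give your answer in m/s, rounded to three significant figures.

3.50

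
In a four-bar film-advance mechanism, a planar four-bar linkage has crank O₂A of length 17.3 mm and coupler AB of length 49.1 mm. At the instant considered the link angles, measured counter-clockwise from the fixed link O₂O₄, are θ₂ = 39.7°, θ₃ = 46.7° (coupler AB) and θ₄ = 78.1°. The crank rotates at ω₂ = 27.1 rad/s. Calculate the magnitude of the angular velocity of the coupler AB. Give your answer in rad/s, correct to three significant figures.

ω₂ = 27.1 rad/s
Differentiating the loop-closure r₂e^{iθ₂}+r₃e^{iθ₃}=r₁+r₄e^{iθ₄} gives r₂ω₂e^{iθ₂}+r₃ω₃e^{iθ₃}=r₄ω₄e^{iθ₄}.
Eliminating the other unknown: ω₃ = r₂ω₂ sin(θ₄−θ₂) / [r₃ sin(θ₃−θ₄)].
Numerator sine = +0.62115; denominator sine = -0.52101.
Result = 0.0173·27.1·(+0.62115) / (0.0491·(-0.52101)) = -11.384 rad/s; magnitude 11.384 rad/s.

11.4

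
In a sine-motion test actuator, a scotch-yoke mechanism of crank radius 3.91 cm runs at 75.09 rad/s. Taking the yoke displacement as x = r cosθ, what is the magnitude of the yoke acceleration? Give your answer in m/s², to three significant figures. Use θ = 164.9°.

213

ω = 75.09 rad/s
x = r cosθ ⇒ ẍ = −rω² cosθ (ω constant).
|a| = rω²|cosθ| = 0.0391·(75.09)²·|cos 164.9°| = 212.85 m/s².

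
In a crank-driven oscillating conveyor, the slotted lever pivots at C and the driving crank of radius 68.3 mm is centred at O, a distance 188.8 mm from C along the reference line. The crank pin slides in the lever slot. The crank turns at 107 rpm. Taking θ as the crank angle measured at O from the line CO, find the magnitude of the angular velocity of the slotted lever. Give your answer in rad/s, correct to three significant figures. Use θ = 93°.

ω = 11.21 rad/s (from 107 rpm).
Crank pin A relative to C: A = (d + r cosθ, r sinθ); lever angle φ = atan2(r sinθ, d + r cosθ).
Differentiating tanφ: φ̇ = rω(d cosθ + r)/(d² + r² + 2dr cosθ).
d² + r² + 2dr cosθ = |CA|² = 0.0389606 m²;  d cosθ + r = +0.058419 m.
|ω_lever| = |0.0683·11.21·+0.058419| / 0.0389606 = 1.1475 rad/s.

1.15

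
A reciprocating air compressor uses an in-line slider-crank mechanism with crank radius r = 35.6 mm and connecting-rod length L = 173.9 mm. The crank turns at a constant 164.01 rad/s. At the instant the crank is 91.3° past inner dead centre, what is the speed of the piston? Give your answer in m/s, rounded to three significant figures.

ω = 164 rad/s
For an in-line slider-crank, x = r cosθ + √(L² − r² sin²θ), so v = −rω sinθ·[1 + r cosθ/√(L² − r² sin²θ)].
With r = 0.0356 m, L = 0.1739 m, θ = 91.3°: √(L² − r² sin²θ) = 0.17022 m.
v = −0.0356·164·0.99974·[1 + 0.0356·-0.02269/0.17022] = -5.8096 m/s.
|v| = 5.8096 m/s.

5.81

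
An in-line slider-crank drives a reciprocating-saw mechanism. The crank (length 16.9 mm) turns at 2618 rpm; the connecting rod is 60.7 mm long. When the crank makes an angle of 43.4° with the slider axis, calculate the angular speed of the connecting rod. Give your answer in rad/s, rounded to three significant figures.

56.5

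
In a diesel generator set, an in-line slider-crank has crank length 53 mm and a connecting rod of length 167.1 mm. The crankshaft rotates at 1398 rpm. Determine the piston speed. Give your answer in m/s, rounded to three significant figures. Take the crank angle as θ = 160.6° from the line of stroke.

1.80

ω = 2π·1398/60 = 146.4 rad/s
For an in-line slider-crank, x = r cosθ + √(L² − r² sin²θ), so v = −rω sinθ·[1 + r cosθ/√(L² − r² sin²θ)].
With r = 0.053 m, L = 0.1671 m, θ = 160.6°: √(L² − r² sin²θ) = 0.16617 m.
v = −0.053·146.4·0.33216·[1 + 0.053·-0.94322/0.16617] = -1.8019 m/s.
|v| = 1.8019 m/s.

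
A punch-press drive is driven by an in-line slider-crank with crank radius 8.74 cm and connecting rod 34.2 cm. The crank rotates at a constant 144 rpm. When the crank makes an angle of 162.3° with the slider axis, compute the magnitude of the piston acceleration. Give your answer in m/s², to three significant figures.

ω = 2π·144/60 = 15.08 rad/s
x(θ) = r cosθ + √(L² − r² sin²θ); with ω constant, a = ω²·d²x/dθ².
d²x/dθ² = −r cosθ − r²(cos2θ)/√u − r⁴ sin²2θ/(4u^{3/2}),  u = L² − r² sin²θ = 0.116258 m².
Substituting r = 0.0874 m, L = 0.342 m, θ = 162.3°: d²x/dθ² = +0.064878 m.
a = ω²·d²x/dθ² = (15.08)²·(+0.064878) = +14.753 m/s²;  |a| = 14.753 m/s².

14.8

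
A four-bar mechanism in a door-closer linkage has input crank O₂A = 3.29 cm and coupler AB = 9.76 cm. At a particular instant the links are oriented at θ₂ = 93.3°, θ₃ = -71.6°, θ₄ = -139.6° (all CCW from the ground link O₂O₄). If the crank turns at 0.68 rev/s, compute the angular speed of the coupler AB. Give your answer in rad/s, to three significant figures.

ω₂ = 4.273 rad/s (from 0.68 rev/s).
Differentiating the loop-closure r₂e^{iθ₂}+r₃e^{iθ₃}=r₁+r₄e^{iθ₄} gives r₂ω₂e^{iθ₂}+r₃ω₃e^{iθ₃}=r₄ω₄e^{iθ₄}.
Eliminating the other unknown: ω₃ = r₂ω₂ sin(θ₄−θ₂) / [r₃ sin(θ₃−θ₄)].
Numerator sine = +0.79758; denominator sine = +0.92718.
Result = 0.0329·4.273·(+0.79758) / (0.0976·(+0.92718)) = +1.2389 rad/s; magnitude 1.2389 rad/s.

1.24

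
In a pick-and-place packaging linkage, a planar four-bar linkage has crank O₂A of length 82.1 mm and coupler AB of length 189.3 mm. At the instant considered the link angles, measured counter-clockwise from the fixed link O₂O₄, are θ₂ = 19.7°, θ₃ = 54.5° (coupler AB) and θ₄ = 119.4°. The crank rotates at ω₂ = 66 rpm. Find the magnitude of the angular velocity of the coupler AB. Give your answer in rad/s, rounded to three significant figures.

3.26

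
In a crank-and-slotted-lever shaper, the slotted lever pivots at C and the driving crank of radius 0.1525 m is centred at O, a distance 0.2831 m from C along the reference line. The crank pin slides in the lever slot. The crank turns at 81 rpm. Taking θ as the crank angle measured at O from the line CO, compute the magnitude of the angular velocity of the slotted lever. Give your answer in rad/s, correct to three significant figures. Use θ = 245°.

ω = 8.482 rad/s (from 81 rpm).
Crank pin A relative to C: A = (d + r cosθ, r sinθ); lever angle φ = atan2(r sinθ, d + r cosθ).
Differentiating tanφ: φ̇ = rω(d cosθ + r)/(d² + r² + 2dr cosθ).
d² + r² + 2dr cosθ = |CA|² = 0.0669107 m²;  d cosθ + r = +0.032857 m.
|ω_lever| = |0.1525·8.482·+0.032857| / 0.0669107 = 0.6352 rad/s.

0.635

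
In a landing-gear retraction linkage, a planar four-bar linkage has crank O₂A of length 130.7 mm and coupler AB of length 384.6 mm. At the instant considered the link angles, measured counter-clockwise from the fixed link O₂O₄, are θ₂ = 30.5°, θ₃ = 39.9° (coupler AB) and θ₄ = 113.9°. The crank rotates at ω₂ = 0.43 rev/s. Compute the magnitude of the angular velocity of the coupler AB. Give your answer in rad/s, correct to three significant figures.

0.949

ω₂ = 2.702 rad/s (from 0.43 rev/s).
Differentiating the loop-closure r₂e^{iθ₂}+r₃e^{iθ₃}=r₁+r₄e^{iθ₄} gives r₂ω₂e^{iθ₂}+r₃ω₃e^{iθ₃}=r₄ω₄e^{iθ₄}.
Eliminating the other unknown: ω₃ = r₂ω₂ sin(θ₄−θ₂) / [r₃ sin(θ₃−θ₄)].
Numerator sine = +0.99337; denominator sine = -0.96126.
Result = 0.1307·2.702·(+0.99337) / (0.3846·(-0.96126)) = -0.94882 rad/s; magnitude 0.94882 rad/s.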